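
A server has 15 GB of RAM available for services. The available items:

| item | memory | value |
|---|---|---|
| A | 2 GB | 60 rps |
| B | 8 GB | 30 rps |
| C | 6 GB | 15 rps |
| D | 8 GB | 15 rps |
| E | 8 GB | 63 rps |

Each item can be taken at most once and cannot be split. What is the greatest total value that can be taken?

Check high-value combinations within 15 GB:
- A+E: memory 2+8=10, value 60+63=123
- A+B: memory 2+8=10, value 60+30=90
- C+E: memory 6+8=14, value 15+63=78
- A+C: memory 2+6=8, value 60+15=75
Best: 123 rps.

123 rps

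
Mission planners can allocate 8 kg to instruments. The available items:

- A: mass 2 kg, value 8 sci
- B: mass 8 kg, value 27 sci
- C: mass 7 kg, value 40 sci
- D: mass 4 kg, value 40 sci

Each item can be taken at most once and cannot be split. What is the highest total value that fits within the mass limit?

48 sci

Check high-value combinations within 8 kg:
- A+D: mass 2+4=6, value 8+40=48
- D: mass 4, value 40
- C: mass 7, value 40
- B: mass 8, value 27
- A: mass 2, value 8
Best: 48 sci.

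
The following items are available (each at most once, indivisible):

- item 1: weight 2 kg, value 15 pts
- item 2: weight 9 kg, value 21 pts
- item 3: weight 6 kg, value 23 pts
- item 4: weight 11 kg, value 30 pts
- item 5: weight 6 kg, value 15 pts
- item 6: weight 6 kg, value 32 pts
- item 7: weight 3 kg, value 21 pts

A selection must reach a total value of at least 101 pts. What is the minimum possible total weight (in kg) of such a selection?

23

Subsets with value ≥ 101, sorted by total weight:
- item 1+item 3+item 5+item 6+item 7: weight 23, value 106
- item 1+item 2+item 3+item 6+item 7: weight 26, value 112
Minimum weight: 23 kg.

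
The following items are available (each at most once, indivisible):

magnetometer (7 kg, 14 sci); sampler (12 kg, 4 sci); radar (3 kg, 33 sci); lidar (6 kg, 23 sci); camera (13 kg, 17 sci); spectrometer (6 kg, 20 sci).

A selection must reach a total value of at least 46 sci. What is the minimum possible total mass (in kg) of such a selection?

9

Subsets with value ≥ 46, sorted by total mass:
- radar+lidar: mass 9, value 56
- radar+spectrometer: mass 9, value 53
Minimum mass: 9 kg.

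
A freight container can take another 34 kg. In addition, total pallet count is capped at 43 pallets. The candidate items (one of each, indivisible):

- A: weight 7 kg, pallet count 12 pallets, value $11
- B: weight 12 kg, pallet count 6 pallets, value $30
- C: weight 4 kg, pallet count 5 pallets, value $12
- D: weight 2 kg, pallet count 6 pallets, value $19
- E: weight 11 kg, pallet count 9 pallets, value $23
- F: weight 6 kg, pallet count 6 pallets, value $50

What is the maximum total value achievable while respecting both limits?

$122

Feasible sets respecting both limits:
- A+B+C+D+F: weight 31, pallet count 35, value 122
- B+D+E+F: weight 31, pallet count 27, value 122
- B+C+E+F: weight 33, pallet count 26, value 115
Best: $122.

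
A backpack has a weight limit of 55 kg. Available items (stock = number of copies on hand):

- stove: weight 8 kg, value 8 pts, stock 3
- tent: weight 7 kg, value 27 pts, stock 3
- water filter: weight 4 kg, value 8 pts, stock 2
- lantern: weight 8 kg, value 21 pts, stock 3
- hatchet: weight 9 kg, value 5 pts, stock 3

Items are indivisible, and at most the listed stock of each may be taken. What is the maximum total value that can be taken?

Top feasible selections:
- 3×tent + 2×water filter + 3×lantern: weight 53, value 160
- 3×tent + 1×water filter + 3×lantern: weight 49, value 152
- 1×stove + 3×tent + 3×lantern: weight 53, value 152
Best: 160 pts.

160 pts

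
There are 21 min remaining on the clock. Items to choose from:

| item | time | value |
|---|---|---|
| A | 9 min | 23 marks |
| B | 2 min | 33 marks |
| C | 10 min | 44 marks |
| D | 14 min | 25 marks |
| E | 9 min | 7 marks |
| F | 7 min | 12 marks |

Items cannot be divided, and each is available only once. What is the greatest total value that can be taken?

Check high-value combinations within 21 min:
- A+B+C: time 9+2+10=21, value 23+33+44=100
- B+C+F: time 2+10+7=19, value 33+44+12=89
- B+C+E: time 2+10+9=21, value 33+44+7=84
- B+C: time 2+10=12, value 33+44=77
Best: 100 marks.

100 marks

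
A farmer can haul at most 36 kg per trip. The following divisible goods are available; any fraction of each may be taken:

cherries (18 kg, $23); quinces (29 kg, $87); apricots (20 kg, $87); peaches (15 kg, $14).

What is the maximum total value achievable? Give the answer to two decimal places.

Take in order of value per unit:
- apricots (87/20 per unit): all 20 → value 87, running total 87.00
- quinces (87/29 per unit): 16 of 29 → value 16×87/29 = 48.0000, running total 135.00
Total 135.00.

135.00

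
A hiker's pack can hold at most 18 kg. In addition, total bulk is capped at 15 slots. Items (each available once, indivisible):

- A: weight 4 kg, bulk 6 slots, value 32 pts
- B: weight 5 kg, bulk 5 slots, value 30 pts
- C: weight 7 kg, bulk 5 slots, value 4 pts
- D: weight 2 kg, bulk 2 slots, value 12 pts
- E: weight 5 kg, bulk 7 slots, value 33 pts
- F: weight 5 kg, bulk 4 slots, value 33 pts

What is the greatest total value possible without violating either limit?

Feasible sets respecting both limits:
- A+B+F: weight 14, bulk 15, value 95
- D+E+F: weight 12, bulk 13, value 78
- A+D+E: weight 11, bulk 15, value 77
Best: 95 pts.

95 pts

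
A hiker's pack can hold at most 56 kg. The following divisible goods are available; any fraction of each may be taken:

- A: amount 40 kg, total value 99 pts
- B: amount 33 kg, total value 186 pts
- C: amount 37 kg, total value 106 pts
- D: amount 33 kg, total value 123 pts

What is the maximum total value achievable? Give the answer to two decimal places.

Take in order of value per unit:
- B (186/33 per unit): all 33 → value 186, running total 186.00
- D (123/33 per unit): 23 of 33 → value 23×123/33 = 85.7273, running total 271.73
Total 271.73.

271.73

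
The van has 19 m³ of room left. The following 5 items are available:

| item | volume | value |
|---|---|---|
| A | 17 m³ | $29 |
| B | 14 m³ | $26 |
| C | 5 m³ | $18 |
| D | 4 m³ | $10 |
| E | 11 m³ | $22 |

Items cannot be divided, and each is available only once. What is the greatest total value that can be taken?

$44

Check high-value combinations within 19 m³:
- B+C: volume 14+5=19, value 26+18=44
- C+E: volume 5+11=16, value 18+22=40
- B+D: volume 14+4=18, value 26+10=36
- D+E: volume 4+11=15, value 10+22=32
- A: volume 17, value 29
Best: $44.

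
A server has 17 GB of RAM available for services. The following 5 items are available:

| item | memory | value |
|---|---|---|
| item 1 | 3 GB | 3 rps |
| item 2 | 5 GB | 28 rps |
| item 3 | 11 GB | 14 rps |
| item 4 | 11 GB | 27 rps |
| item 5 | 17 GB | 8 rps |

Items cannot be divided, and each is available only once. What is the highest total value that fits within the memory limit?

Check high-value combinations within 17 GB:
- item 2+item 4: memory 5+11=16, value 28+27=55
- item 2+item 3: memory 5+11=16, value 28+14=42
- item 1+item 2: memory 3+5=8, value 3+28=31
- item 1+item 4: memory 3+11=14, value 3+27=30
Best: 55 rps.

55 rps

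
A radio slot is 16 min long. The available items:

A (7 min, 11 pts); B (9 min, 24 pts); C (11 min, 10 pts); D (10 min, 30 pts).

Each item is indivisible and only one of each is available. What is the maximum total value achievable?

35 pts

Check high-value combinations within 16 min:
- A+B: duration 7+9=16, value 11+24=35
- D: duration 10, value 30
- B: duration 9, value 24
- A: duration 7, value 11
Best: 35 pts.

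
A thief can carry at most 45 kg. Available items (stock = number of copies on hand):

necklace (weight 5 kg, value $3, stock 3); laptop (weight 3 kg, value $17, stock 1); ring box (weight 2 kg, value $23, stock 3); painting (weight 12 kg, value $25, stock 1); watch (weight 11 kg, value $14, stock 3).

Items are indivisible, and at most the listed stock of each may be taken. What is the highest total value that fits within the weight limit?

$139

Top feasible selections:
- 1×laptop + 3×ring box + 1×painting + 2×watch: weight 43, value 139
- 2×necklace + 1×laptop + 3×ring box + 1×painting + 1×watch: weight 42, value 131
- 1×necklace + 1×laptop + 3×ring box + 1×painting + 1×watch: weight 37, value 128
Best: $139.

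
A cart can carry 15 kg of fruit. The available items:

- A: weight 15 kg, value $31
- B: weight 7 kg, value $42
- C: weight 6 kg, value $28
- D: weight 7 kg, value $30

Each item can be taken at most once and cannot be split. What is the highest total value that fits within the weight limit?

$72

This is a 0/1 knapsack; check combinations near the capacity.
- B+D: weight 7+7=14, value 42+30=72
- B+C: weight 7+6=13, value 42+28=70
- C+D: weight 6+7=13, value 28+30=58
- B: weight 7, value 42
Best: $72.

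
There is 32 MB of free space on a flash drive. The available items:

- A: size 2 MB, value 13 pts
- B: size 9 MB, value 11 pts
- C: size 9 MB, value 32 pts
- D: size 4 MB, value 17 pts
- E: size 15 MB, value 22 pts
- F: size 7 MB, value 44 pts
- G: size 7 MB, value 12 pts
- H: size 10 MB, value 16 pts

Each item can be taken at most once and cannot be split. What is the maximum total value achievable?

This is a 0/1 knapsack; check combinations near the capacity.
- A+C+D+F+H: size 2+9+4+7+10=32, value 13+32+17+44+16=122
- A+C+D+F+G: size 2+9+4+7+7=29, value 13+32+17+44+12=118
- A+B+C+D+F: size 2+9+9+4+7=31, value 13+11+32+17+44=117
- C+D+F+H: size 9+4+7+10=30, value 32+17+44+16=109
- A+C+D+F: size 2+9+4+7=22, value 13+32+17+44=106
Best: 122 pts.

122 pts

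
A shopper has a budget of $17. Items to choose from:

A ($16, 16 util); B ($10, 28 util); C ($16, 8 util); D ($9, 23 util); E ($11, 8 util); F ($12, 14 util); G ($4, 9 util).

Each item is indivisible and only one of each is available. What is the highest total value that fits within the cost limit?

37 util

Check high-value combinations within $17:
- B+G: cost 10+4=14, value 28+9=37
- D+G: cost 9+4=13, value 23+9=32
- B: cost 10, value 28
Best: 37 util.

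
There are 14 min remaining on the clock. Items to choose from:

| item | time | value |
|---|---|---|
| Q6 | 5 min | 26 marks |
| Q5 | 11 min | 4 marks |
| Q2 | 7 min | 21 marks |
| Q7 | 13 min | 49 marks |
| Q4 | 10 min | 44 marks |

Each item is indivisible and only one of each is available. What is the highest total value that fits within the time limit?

This is a 0/1 knapsack; check combinations near the capacity.
- Q7: time 13, value 49
- Q6+Q2: time 5+7=12, value 26+21=47
- Q4: time 10, value 44
- Q6: time 5, value 26
- Q2: time 7, value 21
Best: 49 marks.

49 marks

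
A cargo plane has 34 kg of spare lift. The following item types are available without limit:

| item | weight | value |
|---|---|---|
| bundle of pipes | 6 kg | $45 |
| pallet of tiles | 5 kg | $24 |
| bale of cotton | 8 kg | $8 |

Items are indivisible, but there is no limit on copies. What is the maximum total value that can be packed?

Best value-per-unit is bundle of pipes at 45/6; filling with it alone gives 5×45 = 225.
Optimal mix: 4×bundle of pipes + 2×pallet of tiles → weight 34, value 228.

$228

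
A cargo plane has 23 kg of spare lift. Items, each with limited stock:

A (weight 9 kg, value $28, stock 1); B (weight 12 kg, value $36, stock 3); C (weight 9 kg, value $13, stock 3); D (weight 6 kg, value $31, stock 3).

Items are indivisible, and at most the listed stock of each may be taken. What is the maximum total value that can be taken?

Top feasible selections:
- 3×D: weight 18, value 93
- 1×A + 2×D: weight 21, value 90
- 1×C + 2×D: weight 21, value 75
- 1×B + 1×D: weight 18, value 67
Best: $93.

$93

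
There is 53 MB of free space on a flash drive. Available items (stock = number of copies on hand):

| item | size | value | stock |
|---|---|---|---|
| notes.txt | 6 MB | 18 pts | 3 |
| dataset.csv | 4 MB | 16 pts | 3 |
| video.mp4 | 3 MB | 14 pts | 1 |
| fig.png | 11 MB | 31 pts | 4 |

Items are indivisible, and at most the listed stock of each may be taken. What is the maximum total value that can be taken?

Best selections within size 53 and stock limits:
- 3×notes.txt + 3×dataset.csv + 2×fig.png: size 52, value 164
- 3×notes.txt + 2×dataset.csv + 1×video.mp4 + 2×fig.png: size 51, value 162
Best: 164 pts.

164 pts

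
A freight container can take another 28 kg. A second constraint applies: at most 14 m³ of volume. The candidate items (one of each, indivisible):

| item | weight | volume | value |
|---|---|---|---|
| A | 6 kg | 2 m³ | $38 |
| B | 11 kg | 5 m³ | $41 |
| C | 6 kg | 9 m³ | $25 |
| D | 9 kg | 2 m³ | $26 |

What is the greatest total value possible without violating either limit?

$105

Feasible sets respecting both limits:
- A+B+D: weight 26, volume 9, value 105
- A+C+D: weight 21, volume 13, value 89
- A+B: weight 17, volume 7, value 79
Best: $105.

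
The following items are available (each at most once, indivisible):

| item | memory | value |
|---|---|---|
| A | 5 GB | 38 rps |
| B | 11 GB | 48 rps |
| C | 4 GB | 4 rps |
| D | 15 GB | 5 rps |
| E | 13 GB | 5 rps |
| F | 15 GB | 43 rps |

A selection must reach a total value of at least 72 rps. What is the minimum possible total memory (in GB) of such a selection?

Subsets with value ≥ 72, sorted by total memory:
- A+B: memory 16, value 86
- A+B+C: memory 20, value 90
Minimum memory: 16 GB.

16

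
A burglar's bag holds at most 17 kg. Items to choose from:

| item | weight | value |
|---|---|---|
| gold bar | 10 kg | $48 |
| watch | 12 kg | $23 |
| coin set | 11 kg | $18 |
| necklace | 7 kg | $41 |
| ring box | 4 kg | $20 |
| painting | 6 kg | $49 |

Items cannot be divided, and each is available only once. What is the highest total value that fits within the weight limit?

Check high-value combinations within 17 kg:
- necklace+ring box+painting: weight 7+4+6=17, value 41+20+49=110
- gold bar+painting: weight 10+6=16, value 48+49=97
- necklace+painting: weight 7+6=13, value 41+49=90
- gold bar+necklace: weight 10+7=17, value 48+41=89
Best: $110.

$110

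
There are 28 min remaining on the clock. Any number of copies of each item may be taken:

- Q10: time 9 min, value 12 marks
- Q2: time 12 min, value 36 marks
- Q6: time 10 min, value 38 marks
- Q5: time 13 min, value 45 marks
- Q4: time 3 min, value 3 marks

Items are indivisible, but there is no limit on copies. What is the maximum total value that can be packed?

Best value-per-unit is Q6 at 38/10; filling with it alone gives 2×38 = 76.
Optimal mix: 2×Q5 → time 26, value 90.

90 marks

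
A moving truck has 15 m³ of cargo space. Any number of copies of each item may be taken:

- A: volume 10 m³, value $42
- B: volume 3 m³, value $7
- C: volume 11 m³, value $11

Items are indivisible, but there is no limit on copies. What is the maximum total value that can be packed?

$49

Best value-per-unit is A at 42/10; filling with it alone gives 1×42 = 42.
Optimal mix: 1×A + 1×B → volume 13, value 49.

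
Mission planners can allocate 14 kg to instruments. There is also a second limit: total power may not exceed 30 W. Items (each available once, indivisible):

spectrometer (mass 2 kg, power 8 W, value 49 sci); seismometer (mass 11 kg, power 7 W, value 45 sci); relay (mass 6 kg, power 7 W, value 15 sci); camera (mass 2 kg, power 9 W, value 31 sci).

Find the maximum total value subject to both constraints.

95 sci

Feasible sets respecting both limits:
- spectrometer+relay+camera: mass 10, power 24, value 95
- spectrometer+seismometer: mass 13, power 15, value 94
- spectrometer+camera: mass 4, power 17, value 80
Best: 95 sci.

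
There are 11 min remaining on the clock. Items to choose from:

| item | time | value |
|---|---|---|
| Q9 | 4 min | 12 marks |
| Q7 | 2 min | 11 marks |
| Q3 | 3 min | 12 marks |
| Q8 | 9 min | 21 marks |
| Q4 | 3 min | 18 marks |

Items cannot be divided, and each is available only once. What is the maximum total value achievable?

Check high-value combinations within 11 min:
- Q9+Q3+Q4: time 4+3+3=10, value 12+12+18=42
- Q7+Q3+Q4: time 2+3+3=8, value 11+12+18=41
- Q9+Q7+Q4: time 4+2+3=9, value 12+11+18=41
Best: 42 marks.

42 marks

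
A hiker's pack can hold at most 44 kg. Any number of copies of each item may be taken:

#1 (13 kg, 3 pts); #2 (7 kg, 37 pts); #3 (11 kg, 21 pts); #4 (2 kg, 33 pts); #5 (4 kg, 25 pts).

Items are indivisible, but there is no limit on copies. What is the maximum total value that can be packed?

726 pts

Best value-per-unit is #4 at 33/2, and filling with it alone uses weight 22×2=44. No mix of the others beats 22×33 = 726.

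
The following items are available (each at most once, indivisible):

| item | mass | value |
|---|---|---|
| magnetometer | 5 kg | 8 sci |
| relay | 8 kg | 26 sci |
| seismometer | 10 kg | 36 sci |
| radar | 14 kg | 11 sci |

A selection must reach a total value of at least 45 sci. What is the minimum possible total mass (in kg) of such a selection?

Subsets with value ≥ 45, sorted by total mass:
- relay+seismometer: mass 18, value 62
- magnetometer+relay+seismometer: mass 23, value 70
- seismometer+radar: mass 24, value 47
Minimum mass: 18 kg.

18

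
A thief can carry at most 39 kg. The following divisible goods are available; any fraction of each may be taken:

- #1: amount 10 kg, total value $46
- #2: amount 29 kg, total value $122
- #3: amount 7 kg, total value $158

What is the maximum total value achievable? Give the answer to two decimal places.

Take in order of value per unit:
- #3 (158/7 per unit): all 7 → value 158, running total 158.00
- #1 (46/10 per unit): all 10 → value 46, running total 204.00
- #2 (122/29 per unit): 22 of 29 → value 22×122/29 = 92.5517, running total 296.55
Total 296.55.

296.55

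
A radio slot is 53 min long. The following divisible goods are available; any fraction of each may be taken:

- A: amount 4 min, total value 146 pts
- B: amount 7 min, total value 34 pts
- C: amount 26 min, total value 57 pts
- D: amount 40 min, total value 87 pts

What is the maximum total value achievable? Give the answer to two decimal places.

Take in order of value per unit:
- A (146/4 per unit): all 4 → value 146, running total 146.00
- B (34/7 per unit): all 7 → value 34, running total 180.00
- C (57/26 per unit): all 26 → value 57, running total 237.00
- D (87/40 per unit): 16 of 40 → value 16×87/40 = 34.8000, running total 271.80
Total 271.80.

271.80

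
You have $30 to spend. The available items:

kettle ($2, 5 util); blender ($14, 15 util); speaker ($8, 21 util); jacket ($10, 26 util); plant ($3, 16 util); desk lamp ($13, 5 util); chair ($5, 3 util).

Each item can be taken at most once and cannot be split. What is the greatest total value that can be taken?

Check high-value combinations within $30:
- kettle+speaker+jacket+plant+chair: cost 2+8+10+3+5=28, value 5+21+26+16+3=71
- kettle+speaker+jacket+plant: cost 2+8+10+3=23, value 5+21+26+16=68
- speaker+jacket+plant+chair: cost 8+10+3+5=26, value 21+26+16+3=66
Best: 71 util.

71 util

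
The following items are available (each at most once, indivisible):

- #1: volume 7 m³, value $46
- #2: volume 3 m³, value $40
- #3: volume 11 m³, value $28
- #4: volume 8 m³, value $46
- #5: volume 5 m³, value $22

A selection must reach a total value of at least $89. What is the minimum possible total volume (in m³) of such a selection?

15

Subsets with value ≥ 89, sorted by total volume:
- #1+#2+#5: volume 15, value 108
- #1+#4: volume 15, value 92
- #2+#4+#5: volume 16, value 108
- #1+#2+#4: volume 18, value 132
Minimum volume: 15 m³.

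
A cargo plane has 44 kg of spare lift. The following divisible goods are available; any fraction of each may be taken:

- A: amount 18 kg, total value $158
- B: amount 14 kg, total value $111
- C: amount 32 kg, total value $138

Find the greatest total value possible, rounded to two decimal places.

320.75

Take in order of value per unit:
- A (158/18 per unit): all 18 → value 158, running total 158.00
- B (111/14 per unit): all 14 → value 111, running total 269.00
- C (138/32 per unit): 12 of 32 → value 12×138/32 = 51.7500, running total 320.75
Total 320.75.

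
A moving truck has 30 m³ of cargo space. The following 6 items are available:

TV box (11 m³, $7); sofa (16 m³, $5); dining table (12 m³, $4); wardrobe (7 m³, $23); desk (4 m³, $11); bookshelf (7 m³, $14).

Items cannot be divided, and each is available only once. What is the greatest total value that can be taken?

$55

Check high-value combinations within 30 m³:
- TV box+wardrobe+desk+bookshelf: volume 11+7+4+7=29, value 7+23+11+14=55
- dining table+wardrobe+desk+bookshelf: volume 12+7+4+7=30, value 4+23+11+14=52
- wardrobe+desk+bookshelf: volume 7+4+7=18, value 23+11+14=48
- TV box+wardrobe+bookshelf: volume 11+7+7=25, value 7+23+14=44
Best: $55.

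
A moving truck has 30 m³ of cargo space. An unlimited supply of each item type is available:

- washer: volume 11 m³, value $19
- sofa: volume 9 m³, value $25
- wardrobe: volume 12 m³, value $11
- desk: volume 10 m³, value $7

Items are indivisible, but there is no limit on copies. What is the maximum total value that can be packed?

$75

Best value-per-unit is sofa at 25/9, and filling with it alone uses volume 3×9=27. No mix of the others beats 3×25 = 75.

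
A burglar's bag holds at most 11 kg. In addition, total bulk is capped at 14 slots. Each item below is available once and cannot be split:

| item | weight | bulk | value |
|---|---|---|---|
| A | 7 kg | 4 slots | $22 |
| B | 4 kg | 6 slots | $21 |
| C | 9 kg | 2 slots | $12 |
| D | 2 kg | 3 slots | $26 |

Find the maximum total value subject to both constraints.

Feasible sets respecting both limits:
- A+D: weight 9, bulk 7, value 48
- B+D: weight 6, bulk 9, value 47
- A+B: weight 11, bulk 10, value 43
Best: $48.

$48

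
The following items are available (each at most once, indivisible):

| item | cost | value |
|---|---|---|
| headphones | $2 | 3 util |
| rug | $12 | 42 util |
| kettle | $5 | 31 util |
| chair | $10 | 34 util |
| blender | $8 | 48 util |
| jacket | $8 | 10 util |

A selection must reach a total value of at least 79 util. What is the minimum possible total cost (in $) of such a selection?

Subsets with value ≥ 79, sorted by total cost:
- kettle+blender: cost 13, value 79
- headphones+kettle+blender: cost 15, value 82
Minimum cost: 13 $.

13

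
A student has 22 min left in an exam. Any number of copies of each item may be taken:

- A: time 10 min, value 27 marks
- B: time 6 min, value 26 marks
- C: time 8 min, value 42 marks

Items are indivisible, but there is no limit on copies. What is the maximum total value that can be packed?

Best value-per-unit is C at 42/8; filling with it alone gives 2×42 = 84.
Optimal mix: 1×B + 2×C → time 22, value 110.

110 marks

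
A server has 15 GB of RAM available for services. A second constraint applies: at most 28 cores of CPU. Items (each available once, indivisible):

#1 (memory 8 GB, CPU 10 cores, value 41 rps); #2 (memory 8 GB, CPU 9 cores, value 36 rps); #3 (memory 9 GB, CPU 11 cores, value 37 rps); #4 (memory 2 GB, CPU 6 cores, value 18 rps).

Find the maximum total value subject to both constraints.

59 rps

Feasible sets respecting both limits:
- #1+#4: memory 10, CPU 16, value 59
- #3+#4: memory 11, CPU 17, value 55
- #2+#4: memory 10, CPU 15, value 54
- #1: memory 8, CPU 10, value 41
Best: 59 rps.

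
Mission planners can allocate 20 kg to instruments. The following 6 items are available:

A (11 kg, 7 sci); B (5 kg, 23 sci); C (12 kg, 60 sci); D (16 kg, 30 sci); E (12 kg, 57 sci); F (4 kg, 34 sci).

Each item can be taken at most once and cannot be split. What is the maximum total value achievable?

Check high-value combinations within 20 kg:
- C+F: mass 12+4=16, value 60+34=94
- E+F: mass 12+4=16, value 57+34=91
- B+C: mass 5+12=17, value 23+60=83
- B+E: mass 5+12=17, value 23+57=80
- A+B+F: mass 11+5+4=20, value 7+23+34=64
Best: 94 sci.

94 sci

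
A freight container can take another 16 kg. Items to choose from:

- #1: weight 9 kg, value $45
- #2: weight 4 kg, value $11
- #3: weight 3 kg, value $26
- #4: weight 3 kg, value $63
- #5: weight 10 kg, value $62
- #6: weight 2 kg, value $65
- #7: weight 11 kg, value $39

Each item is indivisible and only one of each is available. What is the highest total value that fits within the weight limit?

Check high-value combinations within 16 kg:
- #4+#5+#6: weight 3+10+2=15, value 63+62+65=190
- #1+#4+#6: weight 9+3+2=14, value 45+63+65=173
- #4+#6+#7: weight 3+2+11=16, value 63+65+39=167
- #2+#3+#4+#6: weight 4+3+3+2=12, value 11+26+63+65=165
- #3+#4+#6: weight 3+3+2=8, value 26+63+65=154
Best: $190.

$190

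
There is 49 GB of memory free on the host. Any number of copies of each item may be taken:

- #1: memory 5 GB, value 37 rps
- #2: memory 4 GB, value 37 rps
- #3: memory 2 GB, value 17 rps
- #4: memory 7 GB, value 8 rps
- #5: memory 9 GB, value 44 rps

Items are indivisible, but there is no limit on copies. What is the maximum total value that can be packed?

Best value-per-unit is #2 at 37/4; filling with it alone gives 12×37 = 444.
Optimal mix: 1×#1 + 11×#2 → memory 49, value 444.

444 rps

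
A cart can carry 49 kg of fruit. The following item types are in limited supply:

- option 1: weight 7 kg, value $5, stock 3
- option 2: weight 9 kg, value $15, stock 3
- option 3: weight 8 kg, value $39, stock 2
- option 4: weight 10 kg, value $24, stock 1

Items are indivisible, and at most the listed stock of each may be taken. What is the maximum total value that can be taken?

$132

Best selections within weight 49 and stock limits:
- 2×option 2 + 2×option 3 + 1×option 4: weight 44, value 132
- 2×option 1 + 1×option 2 + 2×option 3 + 1×option 4: weight 49, value 127
- 3×option 2 + 2×option 3: weight 43, value 123
- 1×option 1 + 1×option 2 + 2×option 3 + 1×option 4: weight 42, value 122
Best: $132.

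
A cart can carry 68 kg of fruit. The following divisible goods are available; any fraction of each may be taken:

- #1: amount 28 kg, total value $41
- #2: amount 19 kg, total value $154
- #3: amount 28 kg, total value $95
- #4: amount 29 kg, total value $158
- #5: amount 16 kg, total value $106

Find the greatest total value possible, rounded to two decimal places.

431.57

Take in order of value per unit:
- #2 (154/19 per unit): all 19 → value 154, running total 154.00
- #5 (106/16 per unit): all 16 → value 106, running total 260.00
- #4 (158/29 per unit): all 29 → value 158, running total 418.00
- #3 (95/28 per unit): 4 of 28 → value 4×95/28 = 13.5714, running total 431.57
Total 431.57.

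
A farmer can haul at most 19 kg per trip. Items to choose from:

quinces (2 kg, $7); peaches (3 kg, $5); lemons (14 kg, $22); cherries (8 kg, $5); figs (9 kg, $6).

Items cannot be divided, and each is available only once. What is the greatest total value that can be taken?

Check high-value combinations within 19 kg:
- quinces+peaches+lemons: weight 2+3+14=19, value 7+5+22=34
- quinces+lemons: weight 2+14=16, value 7+22=29
- peaches+lemons: weight 3+14=17, value 5+22=27
- lemons: weight 14, value 22
Best: $34.

$34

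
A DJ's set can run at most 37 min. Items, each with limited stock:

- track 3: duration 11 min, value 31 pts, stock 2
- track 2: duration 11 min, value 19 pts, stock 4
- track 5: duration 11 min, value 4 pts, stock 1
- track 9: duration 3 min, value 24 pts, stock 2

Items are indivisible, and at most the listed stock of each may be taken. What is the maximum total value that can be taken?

Top feasible selections:
- 2×track 3 + 2×track 9: duration 28, value 110
- 2×track 3 + 1×track 2 + 1×track 9: duration 36, value 105
- 1×track 3 + 1×track 2 + 2×track 9: duration 28, value 98
Best: 110 pts.

110 pts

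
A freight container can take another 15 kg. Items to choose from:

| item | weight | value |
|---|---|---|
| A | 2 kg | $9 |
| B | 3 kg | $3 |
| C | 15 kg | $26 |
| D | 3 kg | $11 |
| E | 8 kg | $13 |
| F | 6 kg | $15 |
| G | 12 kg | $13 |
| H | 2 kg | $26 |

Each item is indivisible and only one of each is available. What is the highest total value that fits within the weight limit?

$61

This is a 0/1 knapsack; check combinations near the capacity.
- A+D+F+H: weight 2+3+6+2=13, value 9+11+15+26=61
- A+D+E+H: weight 2+3+8+2=15, value 9+11+13+26=59
- B+D+F+H: weight 3+3+6+2=14, value 3+11+15+26=55
- A+B+F+H: weight 2+3+6+2=13, value 9+3+15+26=53
Best: $61.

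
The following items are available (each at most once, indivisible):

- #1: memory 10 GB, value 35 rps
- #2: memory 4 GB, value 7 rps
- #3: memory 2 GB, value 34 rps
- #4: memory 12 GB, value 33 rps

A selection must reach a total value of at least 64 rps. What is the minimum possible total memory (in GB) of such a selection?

Subsets with value ≥ 64, sorted by total memory:
- #1+#3: memory 12, value 69
- #3+#4: memory 14, value 67
- #1+#2+#3: memory 16, value 76
Minimum memory: 12 GB.

12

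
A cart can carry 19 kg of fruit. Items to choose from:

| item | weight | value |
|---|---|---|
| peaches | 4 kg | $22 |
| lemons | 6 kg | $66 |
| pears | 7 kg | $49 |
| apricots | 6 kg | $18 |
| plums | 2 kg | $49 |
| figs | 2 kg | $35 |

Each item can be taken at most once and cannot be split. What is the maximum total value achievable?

$199

Check high-value combinations within 19 kg:
- lemons+pears+plums+figs: weight 6+7+2+2=17, value 66+49+49+35=199
- peaches+lemons+pears+plums: weight 4+6+7+2=19, value 22+66+49+49=186
- peaches+lemons+plums+figs: weight 4+6+2+2=14, value 22+66+49+35=172
- peaches+lemons+pears+figs: weight 4+6+7+2=19, value 22+66+49+35=172
Best: $199.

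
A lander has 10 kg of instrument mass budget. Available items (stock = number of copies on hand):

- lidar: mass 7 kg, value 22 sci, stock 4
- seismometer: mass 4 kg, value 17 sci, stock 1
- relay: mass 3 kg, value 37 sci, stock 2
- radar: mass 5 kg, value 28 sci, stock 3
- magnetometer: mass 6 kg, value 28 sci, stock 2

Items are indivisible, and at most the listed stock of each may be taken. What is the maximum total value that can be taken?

Best selections within mass 10 and stock limits:
- 1×seismometer + 2×relay: mass 10, value 91
- 2×relay: mass 6, value 74
Best: 91 sci.

91 sci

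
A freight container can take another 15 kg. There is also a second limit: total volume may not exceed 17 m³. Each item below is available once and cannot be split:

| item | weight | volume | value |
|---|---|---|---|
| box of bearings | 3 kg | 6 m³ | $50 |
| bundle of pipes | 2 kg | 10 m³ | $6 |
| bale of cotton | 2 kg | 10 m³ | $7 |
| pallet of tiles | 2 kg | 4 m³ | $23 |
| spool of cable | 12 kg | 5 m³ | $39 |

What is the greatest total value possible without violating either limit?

$89

Feasible sets respecting both limits:
- box of bearings+spool of cable: weight 15, volume 11, value 89
- box of bearings+pallet of tiles: weight 5, volume 10, value 73
- pallet of tiles+spool of cable: weight 14, volume 9, value 62
Best: $89.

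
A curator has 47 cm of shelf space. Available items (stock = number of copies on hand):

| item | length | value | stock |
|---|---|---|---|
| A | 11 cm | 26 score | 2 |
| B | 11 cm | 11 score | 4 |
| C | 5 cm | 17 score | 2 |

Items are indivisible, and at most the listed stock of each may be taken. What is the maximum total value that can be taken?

97 score

Best selections within length 47 and stock limits:
- 2×A + 1×B + 2×C: length 43, value 97
- 2×A + 2×C: length 32, value 86
Best: 97 score.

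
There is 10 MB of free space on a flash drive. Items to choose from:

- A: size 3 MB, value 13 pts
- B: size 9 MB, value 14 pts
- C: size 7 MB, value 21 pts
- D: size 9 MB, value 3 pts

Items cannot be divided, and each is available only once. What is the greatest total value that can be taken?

34 pts

Check high-value combinations within 10 MB:
- A+C: size 3+7=10, value 13+21=34
- C: size 7, value 21
- B: size 9, value 14
- A: size 3, value 13
- D: size 9, value 3
Best: 34 pts.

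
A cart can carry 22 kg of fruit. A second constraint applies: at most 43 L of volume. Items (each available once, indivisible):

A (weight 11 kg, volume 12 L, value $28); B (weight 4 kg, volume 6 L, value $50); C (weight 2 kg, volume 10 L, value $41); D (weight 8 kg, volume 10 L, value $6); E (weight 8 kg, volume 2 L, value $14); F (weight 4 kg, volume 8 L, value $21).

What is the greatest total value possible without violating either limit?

Feasible sets respecting both limits:
- A+B+C+F: weight 21, volume 36, value 140
- B+C+E+F: weight 18, volume 26, value 126
- A+B+C: weight 17, volume 28, value 119
- B+C+D+F: weight 18, volume 34, value 118
Best: $140.

$140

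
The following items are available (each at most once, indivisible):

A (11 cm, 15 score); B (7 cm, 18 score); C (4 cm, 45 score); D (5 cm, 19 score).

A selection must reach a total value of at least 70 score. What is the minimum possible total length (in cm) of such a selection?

Subsets with value ≥ 70, sorted by total length:
- B+C+D: length 16, value 82
- A+C+D: length 20, value 79
- A+B+C: length 22, value 78
- A+B+C+D: length 27, value 97
Minimum length: 16 cm.

16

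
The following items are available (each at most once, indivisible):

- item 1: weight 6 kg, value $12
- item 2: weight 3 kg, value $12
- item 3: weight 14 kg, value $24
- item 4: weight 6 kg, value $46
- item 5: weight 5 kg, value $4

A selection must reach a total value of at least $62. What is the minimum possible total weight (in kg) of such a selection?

Subsets with value ≥ 62, sorted by total weight:
- item 2+item 4+item 5: weight 14, value 62
- item 1+item 2+item 4: weight 15, value 70
- item 1+item 4+item 5: weight 17, value 62
Minimum weight: 14 kg.

14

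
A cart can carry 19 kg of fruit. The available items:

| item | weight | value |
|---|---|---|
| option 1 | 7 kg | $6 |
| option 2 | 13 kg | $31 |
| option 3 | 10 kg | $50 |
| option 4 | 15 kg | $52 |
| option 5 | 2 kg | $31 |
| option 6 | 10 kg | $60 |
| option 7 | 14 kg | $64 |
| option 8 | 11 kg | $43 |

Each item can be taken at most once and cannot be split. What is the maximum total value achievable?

$97

Check high-value combinations within 19 kg:
- option 1+option 5+option 6: weight 7+2+10=19, value 6+31+60=97
- option 5+option 7: weight 2+14=16, value 31+64=95
- option 5+option 6: weight 2+10=12, value 31+60=91
Best: $97.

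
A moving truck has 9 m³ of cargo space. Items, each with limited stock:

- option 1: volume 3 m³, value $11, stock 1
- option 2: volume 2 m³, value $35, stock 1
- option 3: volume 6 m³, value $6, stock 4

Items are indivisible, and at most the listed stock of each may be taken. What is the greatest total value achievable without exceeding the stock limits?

Best selections within volume 9 and stock limits:
- 1×option 1 + 1×option 2: volume 5, value 46
- 1×option 2 + 1×option 3: volume 8, value 41
- 1×option 2: volume 2, value 35
Best: $46.

$46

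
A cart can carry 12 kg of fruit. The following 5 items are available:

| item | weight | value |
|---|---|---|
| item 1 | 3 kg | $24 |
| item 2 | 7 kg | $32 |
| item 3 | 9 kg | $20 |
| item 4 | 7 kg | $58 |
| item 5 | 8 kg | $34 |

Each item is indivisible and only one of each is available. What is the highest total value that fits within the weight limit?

$82

Check high-value combinations within 12 kg:
- item 1+item 4: weight 3+7=10, value 24+58=82
- item 4: weight 7, value 58
- item 1+item 5: weight 3+8=11, value 24+34=58
- item 1+item 2: weight 3+7=10, value 24+32=56
Best: $82.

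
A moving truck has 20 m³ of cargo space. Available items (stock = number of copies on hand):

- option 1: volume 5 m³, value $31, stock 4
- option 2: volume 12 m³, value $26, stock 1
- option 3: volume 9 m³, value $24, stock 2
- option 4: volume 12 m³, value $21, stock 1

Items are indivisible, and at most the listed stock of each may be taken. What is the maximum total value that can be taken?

$124

Best selections within volume 20 and stock limits:
- 4×option 1: volume 20, value 124
- 3×option 1: volume 15, value 93
- 2×option 1 + 1×option 3: volume 19, value 86
- 2×option 1: volume 10, value 62
Best: $124.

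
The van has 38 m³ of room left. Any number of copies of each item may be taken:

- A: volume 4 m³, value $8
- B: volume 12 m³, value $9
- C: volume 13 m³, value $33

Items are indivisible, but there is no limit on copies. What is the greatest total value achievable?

$90

Best value-per-unit is C at 33/13; filling with it alone gives 2×33 = 66.
Optimal mix: 3×A + 2×C → volume 38, value 90.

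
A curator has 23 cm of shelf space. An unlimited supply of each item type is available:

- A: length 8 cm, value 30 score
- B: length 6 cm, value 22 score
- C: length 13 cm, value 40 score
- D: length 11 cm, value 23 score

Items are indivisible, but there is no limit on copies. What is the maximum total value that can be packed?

82 score

Best value-per-unit is A at 30/8; filling with it alone gives 2×30 = 60.
Optimal mix: 2×A + 1×B → length 22, value 82.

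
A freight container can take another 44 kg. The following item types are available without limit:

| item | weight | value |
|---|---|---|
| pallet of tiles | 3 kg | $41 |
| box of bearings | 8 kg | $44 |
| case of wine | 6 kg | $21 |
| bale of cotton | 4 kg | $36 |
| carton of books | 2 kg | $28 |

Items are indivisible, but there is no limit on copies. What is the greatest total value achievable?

$616

Best value-per-unit is carton of books at 28/2, and filling with it alone uses weight 22×2=44. No mix of the others beats 22×28 = 616.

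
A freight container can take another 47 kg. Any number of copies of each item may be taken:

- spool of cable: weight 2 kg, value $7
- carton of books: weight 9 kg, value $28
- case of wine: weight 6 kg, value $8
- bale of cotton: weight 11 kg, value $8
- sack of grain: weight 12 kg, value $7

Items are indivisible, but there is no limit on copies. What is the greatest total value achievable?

$161

Best value-per-unit is spool of cable at 7/2, and filling with it alone uses weight 23×2=46. No mix of the others beats 23×7 = 161.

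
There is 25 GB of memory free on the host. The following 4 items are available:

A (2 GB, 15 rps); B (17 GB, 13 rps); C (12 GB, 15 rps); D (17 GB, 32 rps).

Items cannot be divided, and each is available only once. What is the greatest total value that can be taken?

Check high-value combinations within 25 GB:
- A+D: memory 2+17=19, value 15+32=47
- D: memory 17, value 32
- A+C: memory 2+12=14, value 15+15=30
- A+B: memory 2+17=19, value 15+13=28
- A: memory 2, value 15
Best: 47 rps.

47 rps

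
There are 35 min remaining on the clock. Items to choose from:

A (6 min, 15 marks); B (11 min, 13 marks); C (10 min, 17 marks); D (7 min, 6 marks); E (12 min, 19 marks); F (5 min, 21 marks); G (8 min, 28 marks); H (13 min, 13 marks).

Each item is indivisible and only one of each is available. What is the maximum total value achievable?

85 marks

Check high-value combinations within 35 min:
- C+E+F+G: time 10+12+5+8=35, value 17+19+21+28=85
- A+E+F+G: time 6+12+5+8=31, value 15+19+21+28=83
- A+C+F+G: time 6+10+5+8=29, value 15+17+21+28=81
- B+C+F+G: time 11+10+5+8=34, value 13+17+21+28=79
- A+B+F+G: time 6+11+5+8=30, value 15+13+21+28=77
Best: 85 marks.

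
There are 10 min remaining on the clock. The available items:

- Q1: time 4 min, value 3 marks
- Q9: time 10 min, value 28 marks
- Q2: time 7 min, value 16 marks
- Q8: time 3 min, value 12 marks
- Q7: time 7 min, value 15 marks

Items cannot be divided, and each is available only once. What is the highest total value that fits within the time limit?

28 marks

Check high-value combinations within 10 min:
- Q9: time 10, value 28
- Q2+Q8: time 7+3=10, value 16+12=28
- Q8+Q7: time 3+7=10, value 12+15=27
- Q2: time 7, value 16
Best: 28 marks.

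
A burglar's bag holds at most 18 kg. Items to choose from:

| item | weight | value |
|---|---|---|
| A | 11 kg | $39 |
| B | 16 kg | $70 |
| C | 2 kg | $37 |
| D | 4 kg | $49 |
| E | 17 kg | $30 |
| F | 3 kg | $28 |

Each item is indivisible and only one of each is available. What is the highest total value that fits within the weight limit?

$125

Check high-value combinations within 18 kg:
- A+C+D: weight 11+2+4=17, value 39+37+49=125
- A+D+F: weight 11+4+3=18, value 39+49+28=116
- C+D+F: weight 2+4+3=9, value 37+49+28=114
- B+C: weight 16+2=18, value 70+37=107
Best: $125.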